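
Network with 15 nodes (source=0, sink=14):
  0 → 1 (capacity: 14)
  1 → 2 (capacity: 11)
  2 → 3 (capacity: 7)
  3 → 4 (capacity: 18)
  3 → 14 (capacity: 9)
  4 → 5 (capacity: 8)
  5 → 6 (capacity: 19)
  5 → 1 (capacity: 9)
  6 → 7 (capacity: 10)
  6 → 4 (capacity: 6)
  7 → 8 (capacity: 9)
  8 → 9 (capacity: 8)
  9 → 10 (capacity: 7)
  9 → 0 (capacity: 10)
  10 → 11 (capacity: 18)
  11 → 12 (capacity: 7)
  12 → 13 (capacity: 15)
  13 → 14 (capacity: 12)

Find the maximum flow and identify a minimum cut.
Max flow = 7, Min cut edges: (2,3)

Maximum flow: 7
Minimum cut: (2,3)
Partition: S = [0, 1, 2], T = [3, 4, 5, 6, 7, 8, 9, 10, 11, 12, 13, 14]

Max-flow min-cut theorem verified: both equal 7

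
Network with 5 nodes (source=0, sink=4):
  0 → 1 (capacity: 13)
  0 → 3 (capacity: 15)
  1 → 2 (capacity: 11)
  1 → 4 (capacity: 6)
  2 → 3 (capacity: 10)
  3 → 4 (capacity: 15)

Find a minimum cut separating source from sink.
Min cut value = 21, edges: (1,4), (3,4)

Min cut value: 21
Partition: S = [0, 1, 2, 3], T = [4]
Cut edges: (1,4), (3,4)

By max-flow min-cut theorem, max flow = min cut = 21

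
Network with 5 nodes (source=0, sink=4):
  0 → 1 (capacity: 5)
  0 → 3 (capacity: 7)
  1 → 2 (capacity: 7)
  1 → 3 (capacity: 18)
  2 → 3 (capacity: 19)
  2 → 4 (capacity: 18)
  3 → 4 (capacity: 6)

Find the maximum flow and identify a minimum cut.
Max flow = 11, Min cut edges: (0,1), (3,4)

Maximum flow: 11
Minimum cut: (0,1), (3,4)
Partition: S = [0, 3], T = [1, 2, 4]

Max-flow min-cut theorem verified: both equal 11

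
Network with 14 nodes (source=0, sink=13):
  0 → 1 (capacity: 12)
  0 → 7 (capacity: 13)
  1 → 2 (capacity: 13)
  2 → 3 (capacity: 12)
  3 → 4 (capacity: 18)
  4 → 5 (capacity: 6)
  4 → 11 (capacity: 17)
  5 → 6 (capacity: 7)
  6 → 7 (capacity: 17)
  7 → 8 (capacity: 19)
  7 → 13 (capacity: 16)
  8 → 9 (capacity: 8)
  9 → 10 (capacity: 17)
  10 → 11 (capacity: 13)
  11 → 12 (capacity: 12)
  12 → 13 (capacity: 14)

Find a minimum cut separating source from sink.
Min cut value = 25, edges: (0,7), (2,3)

Min cut value: 25
Partition: S = [0, 1, 2], T = [3, 4, 5, 6, 7, 8, 9, 10, 11, 12, 13]
Cut edges: (0,7), (2,3)

By max-flow min-cut theorem, max flow = min cut = 25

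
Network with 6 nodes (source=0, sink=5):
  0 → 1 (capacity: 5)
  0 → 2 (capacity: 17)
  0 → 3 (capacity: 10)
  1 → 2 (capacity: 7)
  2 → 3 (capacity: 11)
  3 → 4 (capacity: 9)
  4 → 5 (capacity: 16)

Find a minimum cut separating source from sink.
Min cut value = 9, edges: (3,4)

Min cut value: 9
Partition: S = [0, 1, 2, 3], T = [4, 5]
Cut edges: (3,4)

By max-flow min-cut theorem, max flow = min cut = 9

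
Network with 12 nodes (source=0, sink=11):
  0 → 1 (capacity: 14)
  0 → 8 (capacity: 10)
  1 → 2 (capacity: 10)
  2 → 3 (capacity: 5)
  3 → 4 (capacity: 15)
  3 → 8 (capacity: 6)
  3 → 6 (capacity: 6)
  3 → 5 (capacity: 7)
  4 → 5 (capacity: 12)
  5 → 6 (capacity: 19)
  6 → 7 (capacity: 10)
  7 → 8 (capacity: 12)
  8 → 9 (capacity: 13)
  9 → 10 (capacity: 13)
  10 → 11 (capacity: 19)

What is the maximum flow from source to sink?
Maximum flow = 13

Max flow: 13

Flow assignment:
  0 → 1: 5/14
  0 → 8: 8/10
  1 → 2: 5/10
  2 → 3: 5/5
  3 → 8: 5/6
  8 → 9: 13/13
  9 → 10: 13/13
  10 → 11: 13/19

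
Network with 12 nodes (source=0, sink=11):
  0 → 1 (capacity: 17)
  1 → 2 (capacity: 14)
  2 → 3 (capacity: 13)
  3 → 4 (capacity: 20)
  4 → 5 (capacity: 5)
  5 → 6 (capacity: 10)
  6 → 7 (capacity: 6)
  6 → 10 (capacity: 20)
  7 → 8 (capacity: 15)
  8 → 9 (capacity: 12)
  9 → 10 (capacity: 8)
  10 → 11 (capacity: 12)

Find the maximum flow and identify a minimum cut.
Max flow = 5, Min cut edges: (4,5)

Maximum flow: 5
Minimum cut: (4,5)
Partition: S = [0, 1, 2, 3, 4], T = [5, 6, 7, 8, 9, 10, 11]

Max-flow min-cut theorem verified: both equal 5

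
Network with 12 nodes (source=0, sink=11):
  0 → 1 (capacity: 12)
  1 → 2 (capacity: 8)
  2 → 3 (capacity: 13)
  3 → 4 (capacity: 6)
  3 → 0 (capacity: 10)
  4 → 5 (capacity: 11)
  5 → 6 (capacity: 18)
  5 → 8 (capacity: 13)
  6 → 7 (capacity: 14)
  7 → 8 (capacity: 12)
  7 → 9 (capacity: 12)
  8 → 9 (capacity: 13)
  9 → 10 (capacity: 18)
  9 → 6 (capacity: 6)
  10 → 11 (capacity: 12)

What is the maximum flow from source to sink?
Maximum flow = 6

Max flow: 6

Flow assignment:
  0 → 1: 8/12
  1 → 2: 8/8
  2 → 3: 8/13
  3 → 4: 6/6
  3 → 0: 2/10
  4 → 5: 6/11
  5 → 8: 6/13
  8 → 9: 6/13
  9 → 10: 6/18
  10 → 11: 6/12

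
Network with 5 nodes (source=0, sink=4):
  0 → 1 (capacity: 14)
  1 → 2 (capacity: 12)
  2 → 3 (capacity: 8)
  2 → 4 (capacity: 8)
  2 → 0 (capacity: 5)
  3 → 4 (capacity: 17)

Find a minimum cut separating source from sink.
Min cut value = 12, edges: (1,2)

Min cut value: 12
Partition: S = [0, 1], T = [2, 3, 4]
Cut edges: (1,2)

By max-flow min-cut theorem, max flow = min cut = 12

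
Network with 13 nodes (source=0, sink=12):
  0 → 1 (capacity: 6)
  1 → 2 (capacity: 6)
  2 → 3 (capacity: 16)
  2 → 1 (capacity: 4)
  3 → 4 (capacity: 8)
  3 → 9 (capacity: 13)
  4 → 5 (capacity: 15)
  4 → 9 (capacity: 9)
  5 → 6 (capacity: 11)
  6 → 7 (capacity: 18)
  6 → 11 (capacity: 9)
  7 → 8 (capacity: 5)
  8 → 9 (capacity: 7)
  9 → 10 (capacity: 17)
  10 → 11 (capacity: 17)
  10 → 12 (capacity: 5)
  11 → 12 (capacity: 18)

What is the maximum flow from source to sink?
Maximum flow = 6

Max flow: 6

Flow assignment:
  0 → 1: 6/6
  1 → 2: 6/6
  2 → 3: 6/16
  3 → 9: 6/13
  9 → 10: 6/17
  10 → 11: 1/17
  10 → 12: 5/5
  11 → 12: 1/18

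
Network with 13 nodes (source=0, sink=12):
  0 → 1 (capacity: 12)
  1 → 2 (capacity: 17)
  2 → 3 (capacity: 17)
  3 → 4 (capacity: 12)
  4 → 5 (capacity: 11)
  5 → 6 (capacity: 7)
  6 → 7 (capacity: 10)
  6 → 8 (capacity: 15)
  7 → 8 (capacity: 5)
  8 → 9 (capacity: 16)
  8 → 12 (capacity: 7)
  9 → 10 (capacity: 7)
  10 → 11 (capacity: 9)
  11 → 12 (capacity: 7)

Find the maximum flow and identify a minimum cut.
Max flow = 7, Min cut edges: (5,6)

Maximum flow: 7
Minimum cut: (5,6)
Partition: S = [0, 1, 2, 3, 4, 5], T = [6, 7, 8, 9, 10, 11, 12]

Max-flow min-cut theorem verified: both equal 7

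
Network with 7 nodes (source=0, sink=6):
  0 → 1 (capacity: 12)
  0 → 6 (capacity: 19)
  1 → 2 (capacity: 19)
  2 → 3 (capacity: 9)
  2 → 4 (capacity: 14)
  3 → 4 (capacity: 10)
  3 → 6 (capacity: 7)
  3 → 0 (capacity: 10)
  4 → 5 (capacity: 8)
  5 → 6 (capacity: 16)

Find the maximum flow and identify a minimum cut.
Max flow = 31, Min cut edges: (0,1), (0,6)

Maximum flow: 31
Minimum cut: (0,1), (0,6)
Partition: S = [0], T = [1, 2, 3, 4, 5, 6]

Max-flow min-cut theorem verified: both equal 31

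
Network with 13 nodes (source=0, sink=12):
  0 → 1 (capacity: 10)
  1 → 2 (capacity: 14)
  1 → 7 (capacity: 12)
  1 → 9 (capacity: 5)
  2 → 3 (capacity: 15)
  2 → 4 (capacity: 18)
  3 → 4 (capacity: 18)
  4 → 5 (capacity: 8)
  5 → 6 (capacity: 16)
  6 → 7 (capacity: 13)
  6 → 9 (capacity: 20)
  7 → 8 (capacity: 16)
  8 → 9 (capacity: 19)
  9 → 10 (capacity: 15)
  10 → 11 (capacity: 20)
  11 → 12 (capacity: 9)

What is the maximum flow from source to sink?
Maximum flow = 9

Max flow: 9

Flow assignment:
  0 → 1: 9/10
  1 → 7: 5/12
  1 → 9: 4/5
  7 → 8: 5/16
  8 → 9: 5/19
  9 → 10: 9/15
  10 → 11: 9/20
  11 → 12: 9/9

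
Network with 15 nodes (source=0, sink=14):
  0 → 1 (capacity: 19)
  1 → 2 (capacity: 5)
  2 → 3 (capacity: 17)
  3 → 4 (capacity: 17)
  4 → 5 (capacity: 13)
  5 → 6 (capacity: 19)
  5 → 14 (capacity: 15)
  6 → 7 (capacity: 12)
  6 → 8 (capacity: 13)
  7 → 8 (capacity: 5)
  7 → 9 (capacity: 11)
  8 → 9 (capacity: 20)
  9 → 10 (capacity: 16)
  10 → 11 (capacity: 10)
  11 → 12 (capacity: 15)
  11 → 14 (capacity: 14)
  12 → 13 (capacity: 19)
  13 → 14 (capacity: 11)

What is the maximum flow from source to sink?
Maximum flow = 5

Max flow: 5

Flow assignment:
  0 → 1: 5/19
  1 → 2: 5/5
  2 → 3: 5/17
  3 → 4: 5/17
  4 → 5: 5/13
  5 → 14: 5/15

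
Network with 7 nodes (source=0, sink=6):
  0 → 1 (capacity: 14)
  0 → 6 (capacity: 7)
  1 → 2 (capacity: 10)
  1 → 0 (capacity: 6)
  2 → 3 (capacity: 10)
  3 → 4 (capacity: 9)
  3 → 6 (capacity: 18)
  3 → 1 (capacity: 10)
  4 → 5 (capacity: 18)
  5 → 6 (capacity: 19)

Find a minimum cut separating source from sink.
Min cut value = 17, edges: (0,6), (2,3)

Min cut value: 17
Partition: S = [0, 1, 2], T = [3, 4, 5, 6]
Cut edges: (0,6), (2,3)

By max-flow min-cut theorem, max flow = min cut = 17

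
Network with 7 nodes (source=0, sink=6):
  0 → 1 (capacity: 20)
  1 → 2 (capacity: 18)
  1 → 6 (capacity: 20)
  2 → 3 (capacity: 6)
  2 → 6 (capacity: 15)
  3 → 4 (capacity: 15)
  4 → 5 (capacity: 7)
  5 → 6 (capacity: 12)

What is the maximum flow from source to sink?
Maximum flow = 20

Max flow: 20

Flow assignment:
  0 → 1: 20/20
  1 → 6: 20/20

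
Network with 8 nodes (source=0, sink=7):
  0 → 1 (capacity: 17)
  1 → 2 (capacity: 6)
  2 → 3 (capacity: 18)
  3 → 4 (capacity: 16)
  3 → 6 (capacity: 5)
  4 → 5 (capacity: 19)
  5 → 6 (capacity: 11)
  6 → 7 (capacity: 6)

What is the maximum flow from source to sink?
Maximum flow = 6

Max flow: 6

Flow assignment:
  0 → 1: 6/17
  1 → 2: 6/6
  2 → 3: 6/18
  3 → 4: 1/16
  3 → 6: 5/5
  4 → 5: 1/19
  5 → 6: 1/11
  6 → 7: 6/6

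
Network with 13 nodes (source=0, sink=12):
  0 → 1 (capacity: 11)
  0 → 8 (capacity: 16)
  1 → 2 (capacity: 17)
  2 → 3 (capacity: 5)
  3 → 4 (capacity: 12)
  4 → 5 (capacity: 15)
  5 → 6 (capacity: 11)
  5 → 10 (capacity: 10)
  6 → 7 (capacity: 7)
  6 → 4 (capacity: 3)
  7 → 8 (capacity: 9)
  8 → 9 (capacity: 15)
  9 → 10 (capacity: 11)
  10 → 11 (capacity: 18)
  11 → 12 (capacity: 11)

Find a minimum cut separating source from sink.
Min cut value = 11, edges: (11,12)

Min cut value: 11
Partition: S = [0, 1, 2, 3, 4, 5, 6, 7, 8, 9, 10, 11], T = [12]
Cut edges: (11,12)

By max-flow min-cut theorem, max flow = min cut = 11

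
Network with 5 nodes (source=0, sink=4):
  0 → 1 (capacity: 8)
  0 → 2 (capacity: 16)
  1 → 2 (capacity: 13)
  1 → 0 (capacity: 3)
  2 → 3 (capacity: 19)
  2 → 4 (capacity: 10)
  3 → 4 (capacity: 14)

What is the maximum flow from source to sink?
Maximum flow = 24

Max flow: 24

Flow assignment:
  0 → 1: 8/8
  0 → 2: 16/16
  1 → 2: 8/13
  2 → 3: 14/19
  2 → 4: 10/10
  3 → 4: 14/14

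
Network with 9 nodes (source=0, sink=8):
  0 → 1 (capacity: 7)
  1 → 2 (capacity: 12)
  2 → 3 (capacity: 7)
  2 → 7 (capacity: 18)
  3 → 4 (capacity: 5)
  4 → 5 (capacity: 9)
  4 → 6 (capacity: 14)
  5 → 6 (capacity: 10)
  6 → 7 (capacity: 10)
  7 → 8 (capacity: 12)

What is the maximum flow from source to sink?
Maximum flow = 7

Max flow: 7

Flow assignment:
  0 → 1: 7/7
  1 → 2: 7/12
  2 → 7: 7/18
  7 → 8: 7/12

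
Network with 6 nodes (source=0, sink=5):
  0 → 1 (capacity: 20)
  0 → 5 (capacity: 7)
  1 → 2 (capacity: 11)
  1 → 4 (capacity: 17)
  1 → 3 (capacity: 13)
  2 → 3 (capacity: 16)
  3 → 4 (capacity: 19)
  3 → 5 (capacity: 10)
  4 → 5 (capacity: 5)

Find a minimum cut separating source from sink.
Min cut value = 22, edges: (0,5), (3,5), (4,5)

Min cut value: 22
Partition: S = [0, 1, 2, 3, 4], T = [5]
Cut edges: (0,5), (3,5), (4,5)

By max-flow min-cut theorem, max flow = min cut = 22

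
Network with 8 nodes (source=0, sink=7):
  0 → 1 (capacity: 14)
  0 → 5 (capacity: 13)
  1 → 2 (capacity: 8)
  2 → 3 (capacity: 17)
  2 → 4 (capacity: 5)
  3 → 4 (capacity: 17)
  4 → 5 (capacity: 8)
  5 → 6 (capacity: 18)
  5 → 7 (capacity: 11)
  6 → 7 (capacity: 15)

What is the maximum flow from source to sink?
Maximum flow = 21

Max flow: 21

Flow assignment:
  0 → 1: 8/14
  0 → 5: 13/13
  1 → 2: 8/8
  2 → 3: 3/17
  2 → 4: 5/5
  3 → 4: 3/17
  4 → 5: 8/8
  5 → 6: 10/18
  5 → 7: 11/11
  6 → 7: 10/15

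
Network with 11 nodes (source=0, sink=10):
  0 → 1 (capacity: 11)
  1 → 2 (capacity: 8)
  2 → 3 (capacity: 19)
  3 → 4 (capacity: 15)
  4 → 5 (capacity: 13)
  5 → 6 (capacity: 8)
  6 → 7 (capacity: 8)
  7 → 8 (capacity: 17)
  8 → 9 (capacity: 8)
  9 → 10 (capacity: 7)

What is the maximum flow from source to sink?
Maximum flow = 7

Max flow: 7

Flow assignment:
  0 → 1: 7/11
  1 → 2: 7/8
  2 → 3: 7/19
  3 → 4: 7/15
  4 → 5: 7/13
  5 → 6: 7/8
  6 → 7: 7/8
  7 → 8: 7/17
  8 → 9: 7/8
  9 → 10: 7/7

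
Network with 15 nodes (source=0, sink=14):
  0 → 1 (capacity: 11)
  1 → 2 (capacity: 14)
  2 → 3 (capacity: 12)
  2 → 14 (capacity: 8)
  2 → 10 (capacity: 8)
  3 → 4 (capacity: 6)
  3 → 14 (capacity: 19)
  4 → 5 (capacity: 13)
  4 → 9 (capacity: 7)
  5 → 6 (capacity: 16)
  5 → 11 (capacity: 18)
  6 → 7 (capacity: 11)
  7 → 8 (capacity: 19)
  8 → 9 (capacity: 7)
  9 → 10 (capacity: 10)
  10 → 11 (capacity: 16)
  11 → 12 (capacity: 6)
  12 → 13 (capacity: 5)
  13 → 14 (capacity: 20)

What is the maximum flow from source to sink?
Maximum flow = 11

Max flow: 11

Flow assignment:
  0 → 1: 11/11
  1 → 2: 11/14
  2 → 3: 3/12
  2 → 14: 8/8
  3 → 14: 3/19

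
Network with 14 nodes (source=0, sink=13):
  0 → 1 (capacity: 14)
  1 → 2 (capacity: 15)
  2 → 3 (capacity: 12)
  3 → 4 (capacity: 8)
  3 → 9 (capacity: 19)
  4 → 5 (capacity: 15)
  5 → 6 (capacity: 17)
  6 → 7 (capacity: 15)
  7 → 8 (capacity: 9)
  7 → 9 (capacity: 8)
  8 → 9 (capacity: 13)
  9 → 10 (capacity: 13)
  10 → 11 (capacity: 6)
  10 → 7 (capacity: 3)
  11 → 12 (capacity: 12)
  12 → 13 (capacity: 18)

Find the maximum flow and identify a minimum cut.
Max flow = 6, Min cut edges: (10,11)

Maximum flow: 6
Minimum cut: (10,11)
Partition: S = [0, 1, 2, 3, 4, 5, 6, 7, 8, 9, 10], T = [11, 12, 13]

Max-flow min-cut theorem verified: both equal 6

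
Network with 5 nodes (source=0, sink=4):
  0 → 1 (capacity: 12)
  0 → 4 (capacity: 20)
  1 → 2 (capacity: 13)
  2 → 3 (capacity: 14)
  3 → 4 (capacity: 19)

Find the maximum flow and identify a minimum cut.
Max flow = 32, Min cut edges: (0,1), (0,4)

Maximum flow: 32
Minimum cut: (0,1), (0,4)
Partition: S = [0], T = [1, 2, 3, 4]

Max-flow min-cut theorem verified: both equal 32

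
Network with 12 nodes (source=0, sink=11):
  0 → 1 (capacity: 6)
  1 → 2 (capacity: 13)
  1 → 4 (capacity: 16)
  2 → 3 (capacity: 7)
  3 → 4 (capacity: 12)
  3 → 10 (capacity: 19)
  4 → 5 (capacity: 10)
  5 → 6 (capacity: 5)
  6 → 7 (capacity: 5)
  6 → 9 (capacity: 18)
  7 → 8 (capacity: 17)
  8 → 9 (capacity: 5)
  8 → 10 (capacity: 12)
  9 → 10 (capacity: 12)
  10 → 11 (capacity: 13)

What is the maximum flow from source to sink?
Maximum flow = 6

Max flow: 6

Flow assignment:
  0 → 1: 6/6
  1 → 2: 6/13
  2 → 3: 6/7
  3 → 10: 6/19
  10 → 11: 6/13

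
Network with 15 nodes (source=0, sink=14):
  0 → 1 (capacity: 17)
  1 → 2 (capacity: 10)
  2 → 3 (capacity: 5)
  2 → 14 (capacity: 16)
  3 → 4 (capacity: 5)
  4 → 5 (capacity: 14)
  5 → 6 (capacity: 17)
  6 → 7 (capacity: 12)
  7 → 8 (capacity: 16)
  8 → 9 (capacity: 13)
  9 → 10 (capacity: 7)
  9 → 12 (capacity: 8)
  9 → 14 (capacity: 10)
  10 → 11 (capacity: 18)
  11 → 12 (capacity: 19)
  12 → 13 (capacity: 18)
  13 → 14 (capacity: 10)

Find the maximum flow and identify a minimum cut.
Max flow = 10, Min cut edges: (1,2)

Maximum flow: 10
Minimum cut: (1,2)
Partition: S = [0, 1], T = [2, 3, 4, 5, 6, 7, 8, 9, 10, 11, 12, 13, 14]

Max-flow min-cut theorem verified: both equal 10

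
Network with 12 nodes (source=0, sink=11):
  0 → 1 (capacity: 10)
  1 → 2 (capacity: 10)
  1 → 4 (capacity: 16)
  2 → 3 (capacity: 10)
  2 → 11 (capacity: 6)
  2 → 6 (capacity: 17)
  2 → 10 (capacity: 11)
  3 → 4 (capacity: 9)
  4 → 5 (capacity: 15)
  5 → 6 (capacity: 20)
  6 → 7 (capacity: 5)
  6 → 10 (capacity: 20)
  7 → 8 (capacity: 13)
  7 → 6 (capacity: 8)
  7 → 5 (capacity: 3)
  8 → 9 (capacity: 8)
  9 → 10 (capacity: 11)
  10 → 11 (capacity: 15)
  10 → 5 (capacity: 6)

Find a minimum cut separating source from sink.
Min cut value = 10, edges: (0,1)

Min cut value: 10
Partition: S = [0], T = [1, 2, 3, 4, 5, 6, 7, 8, 9, 10, 11]
Cut edges: (0,1)

By max-flow min-cut theorem, max flow = min cut = 10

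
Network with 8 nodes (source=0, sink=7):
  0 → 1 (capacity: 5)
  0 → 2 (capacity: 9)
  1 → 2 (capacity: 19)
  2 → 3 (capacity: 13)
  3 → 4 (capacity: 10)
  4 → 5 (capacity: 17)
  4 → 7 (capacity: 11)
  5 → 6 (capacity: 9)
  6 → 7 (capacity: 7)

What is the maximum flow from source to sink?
Maximum flow = 10

Max flow: 10

Flow assignment:
  0 → 1: 4/5
  0 → 2: 6/9
  1 → 2: 4/19
  2 → 3: 10/13
  3 → 4: 10/10
  4 → 7: 10/11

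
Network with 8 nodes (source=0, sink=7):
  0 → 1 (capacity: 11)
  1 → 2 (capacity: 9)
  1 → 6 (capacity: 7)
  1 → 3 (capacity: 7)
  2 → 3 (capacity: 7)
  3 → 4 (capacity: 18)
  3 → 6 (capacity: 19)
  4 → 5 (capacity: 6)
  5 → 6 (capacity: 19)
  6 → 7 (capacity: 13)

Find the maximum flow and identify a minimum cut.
Max flow = 11, Min cut edges: (0,1)

Maximum flow: 11
Minimum cut: (0,1)
Partition: S = [0], T = [1, 2, 3, 4, 5, 6, 7]

Max-flow min-cut theorem verified: both equal 11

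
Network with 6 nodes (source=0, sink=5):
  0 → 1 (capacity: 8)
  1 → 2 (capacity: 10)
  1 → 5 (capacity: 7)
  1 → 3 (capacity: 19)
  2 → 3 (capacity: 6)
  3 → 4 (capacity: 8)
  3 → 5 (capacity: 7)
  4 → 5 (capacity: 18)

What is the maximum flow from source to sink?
Maximum flow = 8

Max flow: 8

Flow assignment:
  0 → 1: 8/8
  1 → 5: 7/7
  1 → 3: 1/19
  3 → 5: 1/7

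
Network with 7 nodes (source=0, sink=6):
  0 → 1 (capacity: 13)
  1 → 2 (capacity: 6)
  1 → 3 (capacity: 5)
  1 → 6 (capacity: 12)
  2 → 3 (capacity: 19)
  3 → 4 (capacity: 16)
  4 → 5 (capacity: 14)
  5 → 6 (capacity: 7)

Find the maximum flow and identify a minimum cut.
Max flow = 13, Min cut edges: (0,1)

Maximum flow: 13
Minimum cut: (0,1)
Partition: S = [0], T = [1, 2, 3, 4, 5, 6]

Max-flow min-cut theorem verified: both equal 13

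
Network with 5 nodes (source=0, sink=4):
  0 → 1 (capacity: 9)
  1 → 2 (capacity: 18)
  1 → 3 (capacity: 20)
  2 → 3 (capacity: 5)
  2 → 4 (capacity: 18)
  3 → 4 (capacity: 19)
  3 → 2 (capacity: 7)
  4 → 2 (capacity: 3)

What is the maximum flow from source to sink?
Maximum flow = 9

Max flow: 9

Flow assignment:
  0 → 1: 9/9
  1 → 2: 9/18
  2 → 4: 9/18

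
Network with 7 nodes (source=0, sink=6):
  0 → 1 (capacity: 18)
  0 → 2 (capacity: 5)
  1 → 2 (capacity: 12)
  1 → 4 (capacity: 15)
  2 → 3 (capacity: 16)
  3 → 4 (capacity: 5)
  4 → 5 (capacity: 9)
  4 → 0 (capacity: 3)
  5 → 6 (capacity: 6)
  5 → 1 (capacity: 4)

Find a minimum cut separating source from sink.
Min cut value = 6, edges: (5,6)

Min cut value: 6
Partition: S = [0, 1, 2, 3, 4, 5], T = [6]
Cut edges: (5,6)

By max-flow min-cut theorem, max flow = min cut = 6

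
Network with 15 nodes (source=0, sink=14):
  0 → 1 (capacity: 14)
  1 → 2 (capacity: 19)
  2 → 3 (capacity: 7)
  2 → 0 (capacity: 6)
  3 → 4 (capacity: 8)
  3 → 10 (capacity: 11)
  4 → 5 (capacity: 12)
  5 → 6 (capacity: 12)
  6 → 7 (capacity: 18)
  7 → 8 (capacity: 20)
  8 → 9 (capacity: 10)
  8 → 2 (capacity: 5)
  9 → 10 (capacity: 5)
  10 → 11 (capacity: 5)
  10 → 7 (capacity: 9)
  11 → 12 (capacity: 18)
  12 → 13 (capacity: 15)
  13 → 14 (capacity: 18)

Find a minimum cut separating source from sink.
Min cut value = 5, edges: (10,11)

Min cut value: 5
Partition: S = [0, 1, 2, 3, 4, 5, 6, 7, 8, 9, 10], T = [11, 12, 13, 14]
Cut edges: (10,11)

By max-flow min-cut theorem, max flow = min cut = 5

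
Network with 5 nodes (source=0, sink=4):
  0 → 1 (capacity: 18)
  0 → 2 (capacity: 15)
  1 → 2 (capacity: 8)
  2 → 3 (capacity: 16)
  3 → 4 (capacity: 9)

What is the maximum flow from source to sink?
Maximum flow = 9

Max flow: 9

Flow assignment:
  0 → 1: 8/18
  0 → 2: 1/15
  1 → 2: 8/8
  2 → 3: 9/16
  3 → 4: 9/9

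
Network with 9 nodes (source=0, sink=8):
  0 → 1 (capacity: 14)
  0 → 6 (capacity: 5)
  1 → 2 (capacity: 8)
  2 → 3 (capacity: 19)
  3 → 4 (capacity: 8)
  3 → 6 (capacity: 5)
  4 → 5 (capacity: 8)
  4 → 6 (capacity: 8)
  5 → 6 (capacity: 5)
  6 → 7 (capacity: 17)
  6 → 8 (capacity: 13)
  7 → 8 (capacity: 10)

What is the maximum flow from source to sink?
Maximum flow = 13

Max flow: 13

Flow assignment:
  0 → 1: 8/14
  0 → 6: 5/5
  1 → 2: 8/8
  2 → 3: 8/19
  3 → 4: 3/8
  3 → 6: 5/5
  4 → 6: 3/8
  6 → 8: 13/13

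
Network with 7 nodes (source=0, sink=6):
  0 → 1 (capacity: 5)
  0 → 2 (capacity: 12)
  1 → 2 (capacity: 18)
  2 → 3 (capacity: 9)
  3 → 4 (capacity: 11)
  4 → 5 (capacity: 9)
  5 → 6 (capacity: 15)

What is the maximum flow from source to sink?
Maximum flow = 9

Max flow: 9

Flow assignment:
  0 → 1: 5/5
  0 → 2: 4/12
  1 → 2: 5/18
  2 → 3: 9/9
  3 → 4: 9/11
  4 → 5: 9/9
  5 → 6: 9/15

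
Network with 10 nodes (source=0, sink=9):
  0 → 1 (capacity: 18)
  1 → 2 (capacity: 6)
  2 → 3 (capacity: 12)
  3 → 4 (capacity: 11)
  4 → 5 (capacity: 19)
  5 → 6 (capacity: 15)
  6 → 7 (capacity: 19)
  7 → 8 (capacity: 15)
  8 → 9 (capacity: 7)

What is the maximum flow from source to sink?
Maximum flow = 6

Max flow: 6

Flow assignment:
  0 → 1: 6/18
  1 → 2: 6/6
  2 → 3: 6/12
  3 → 4: 6/11
  4 → 5: 6/19
  5 → 6: 6/15
  6 → 7: 6/19
  7 → 8: 6/15
  8 → 9: 6/7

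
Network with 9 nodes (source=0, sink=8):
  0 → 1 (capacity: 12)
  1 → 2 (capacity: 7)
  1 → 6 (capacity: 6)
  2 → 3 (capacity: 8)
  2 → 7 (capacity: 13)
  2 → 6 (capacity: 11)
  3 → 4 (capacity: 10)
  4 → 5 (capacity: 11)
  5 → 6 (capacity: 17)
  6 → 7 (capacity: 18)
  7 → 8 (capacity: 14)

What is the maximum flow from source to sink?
Maximum flow = 12

Max flow: 12

Flow assignment:
  0 → 1: 12/12
  1 → 2: 7/7
  1 → 6: 5/6
  2 → 7: 7/13
  6 → 7: 5/18
  7 → 8: 12/14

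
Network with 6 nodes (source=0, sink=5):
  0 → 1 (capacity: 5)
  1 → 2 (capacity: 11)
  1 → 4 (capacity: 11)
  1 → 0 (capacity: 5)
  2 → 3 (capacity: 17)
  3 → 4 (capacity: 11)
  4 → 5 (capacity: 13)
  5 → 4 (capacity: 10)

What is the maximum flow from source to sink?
Maximum flow = 5

Max flow: 5

Flow assignment:
  0 → 1: 5/5
  1 → 4: 5/11
  4 → 5: 5/13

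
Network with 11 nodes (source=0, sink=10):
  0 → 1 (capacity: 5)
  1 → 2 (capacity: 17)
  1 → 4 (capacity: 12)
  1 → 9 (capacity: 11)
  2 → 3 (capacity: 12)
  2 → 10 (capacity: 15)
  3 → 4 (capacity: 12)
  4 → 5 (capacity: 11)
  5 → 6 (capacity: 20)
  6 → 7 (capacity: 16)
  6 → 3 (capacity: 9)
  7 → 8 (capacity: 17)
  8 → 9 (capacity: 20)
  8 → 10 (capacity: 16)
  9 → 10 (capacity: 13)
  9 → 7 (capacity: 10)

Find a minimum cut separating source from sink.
Min cut value = 5, edges: (0,1)

Min cut value: 5
Partition: S = [0], T = [1, 2, 3, 4, 5, 6, 7, 8, 9, 10]
Cut edges: (0,1)

By max-flow min-cut theorem, max flow = min cut = 5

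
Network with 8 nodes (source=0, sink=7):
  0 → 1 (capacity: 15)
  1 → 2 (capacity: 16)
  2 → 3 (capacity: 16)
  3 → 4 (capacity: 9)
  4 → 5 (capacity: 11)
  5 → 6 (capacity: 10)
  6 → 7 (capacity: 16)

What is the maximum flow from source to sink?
Maximum flow = 9

Max flow: 9

Flow assignment:
  0 → 1: 9/15
  1 → 2: 9/16
  2 → 3: 9/16
  3 → 4: 9/9
  4 → 5: 9/11
  5 → 6: 9/10
  6 → 7: 9/16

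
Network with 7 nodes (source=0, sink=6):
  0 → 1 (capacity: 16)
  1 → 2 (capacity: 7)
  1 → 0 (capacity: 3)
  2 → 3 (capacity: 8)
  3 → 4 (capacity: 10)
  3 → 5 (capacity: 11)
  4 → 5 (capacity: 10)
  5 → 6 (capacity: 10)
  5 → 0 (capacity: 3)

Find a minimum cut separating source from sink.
Min cut value = 7, edges: (1,2)

Min cut value: 7
Partition: S = [0, 1], T = [2, 3, 4, 5, 6]
Cut edges: (1,2)

By max-flow min-cut theorem, max flow = min cut = 7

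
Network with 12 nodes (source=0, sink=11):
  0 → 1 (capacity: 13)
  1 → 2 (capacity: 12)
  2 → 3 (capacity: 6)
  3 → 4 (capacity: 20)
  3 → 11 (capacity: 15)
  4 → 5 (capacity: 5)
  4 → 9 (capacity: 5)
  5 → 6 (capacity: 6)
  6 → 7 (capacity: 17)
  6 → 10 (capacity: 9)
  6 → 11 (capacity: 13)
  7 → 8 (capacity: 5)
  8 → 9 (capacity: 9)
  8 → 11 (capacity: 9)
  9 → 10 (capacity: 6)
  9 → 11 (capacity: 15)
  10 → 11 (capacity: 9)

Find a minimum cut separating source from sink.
Min cut value = 6, edges: (2,3)

Min cut value: 6
Partition: S = [0, 1, 2], T = [3, 4, 5, 6, 7, 8, 9, 10, 11]
Cut edges: (2,3)

By max-flow min-cut theorem, max flow = min cut = 6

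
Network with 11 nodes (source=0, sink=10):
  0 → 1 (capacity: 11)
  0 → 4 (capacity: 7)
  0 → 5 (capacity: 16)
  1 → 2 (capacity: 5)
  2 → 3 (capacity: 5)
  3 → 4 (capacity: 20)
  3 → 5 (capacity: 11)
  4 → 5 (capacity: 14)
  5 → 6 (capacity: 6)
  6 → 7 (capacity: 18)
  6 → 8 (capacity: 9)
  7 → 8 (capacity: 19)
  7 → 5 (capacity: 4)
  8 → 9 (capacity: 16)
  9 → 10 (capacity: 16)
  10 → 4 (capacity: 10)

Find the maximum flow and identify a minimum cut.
Max flow = 6, Min cut edges: (5,6)

Maximum flow: 6
Minimum cut: (5,6)
Partition: S = [0, 1, 2, 3, 4, 5], T = [6, 7, 8, 9, 10]

Max-flow min-cut theorem verified: both equal 6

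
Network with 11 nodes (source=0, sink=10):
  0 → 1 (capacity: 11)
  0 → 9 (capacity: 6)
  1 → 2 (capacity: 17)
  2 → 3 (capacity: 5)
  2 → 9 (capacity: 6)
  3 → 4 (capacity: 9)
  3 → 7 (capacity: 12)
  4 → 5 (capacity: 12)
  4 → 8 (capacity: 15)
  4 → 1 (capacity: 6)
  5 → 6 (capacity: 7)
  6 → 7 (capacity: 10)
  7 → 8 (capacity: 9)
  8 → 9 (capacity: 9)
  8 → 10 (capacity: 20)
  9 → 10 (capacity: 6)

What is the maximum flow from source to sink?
Maximum flow = 11

Max flow: 11

Flow assignment:
  0 → 1: 11/11
  1 → 2: 11/17
  2 → 3: 5/5
  2 → 9: 6/6
  3 → 4: 5/9
  4 → 8: 5/15
  8 → 10: 5/20
  9 → 10: 6/6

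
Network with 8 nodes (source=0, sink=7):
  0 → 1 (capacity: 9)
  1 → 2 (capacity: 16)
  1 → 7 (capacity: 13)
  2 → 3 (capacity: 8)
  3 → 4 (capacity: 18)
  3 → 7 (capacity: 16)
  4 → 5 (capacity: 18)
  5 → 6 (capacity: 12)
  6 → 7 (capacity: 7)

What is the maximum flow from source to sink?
Maximum flow = 9

Max flow: 9

Flow assignment:
  0 → 1: 9/9
  1 → 7: 9/13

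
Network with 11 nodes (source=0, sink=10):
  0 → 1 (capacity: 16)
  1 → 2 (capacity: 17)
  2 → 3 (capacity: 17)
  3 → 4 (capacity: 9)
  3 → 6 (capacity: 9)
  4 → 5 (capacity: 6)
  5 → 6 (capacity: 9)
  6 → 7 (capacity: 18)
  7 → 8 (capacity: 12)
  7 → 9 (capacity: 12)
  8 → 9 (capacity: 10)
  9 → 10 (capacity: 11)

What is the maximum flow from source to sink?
Maximum flow = 11

Max flow: 11

Flow assignment:
  0 → 1: 11/16
  1 → 2: 11/17
  2 → 3: 11/17
  3 → 4: 6/9
  3 → 6: 5/9
  4 → 5: 6/6
  5 → 6: 6/9
  6 → 7: 11/18
  7 → 9: 11/12
  9 → 10: 11/11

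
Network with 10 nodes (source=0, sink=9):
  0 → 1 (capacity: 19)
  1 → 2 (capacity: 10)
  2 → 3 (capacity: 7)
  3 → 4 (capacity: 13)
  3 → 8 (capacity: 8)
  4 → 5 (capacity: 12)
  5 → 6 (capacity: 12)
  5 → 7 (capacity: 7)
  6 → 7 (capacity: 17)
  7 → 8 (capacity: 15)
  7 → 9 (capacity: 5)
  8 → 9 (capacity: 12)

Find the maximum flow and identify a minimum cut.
Max flow = 7, Min cut edges: (2,3)

Maximum flow: 7
Minimum cut: (2,3)
Partition: S = [0, 1, 2], T = [3, 4, 5, 6, 7, 8, 9]

Max-flow min-cut theorem verified: both equal 7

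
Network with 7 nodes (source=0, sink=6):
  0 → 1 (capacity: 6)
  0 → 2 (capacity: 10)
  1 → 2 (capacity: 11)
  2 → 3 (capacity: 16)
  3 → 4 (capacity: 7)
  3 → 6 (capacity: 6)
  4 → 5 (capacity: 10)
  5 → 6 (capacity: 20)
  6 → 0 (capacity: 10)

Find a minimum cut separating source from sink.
Min cut value = 13, edges: (3,4), (3,6)

Min cut value: 13
Partition: S = [0, 1, 2, 3], T = [4, 5, 6]
Cut edges: (3,4), (3,6)

By max-flow min-cut theorem, max flow = min cut = 13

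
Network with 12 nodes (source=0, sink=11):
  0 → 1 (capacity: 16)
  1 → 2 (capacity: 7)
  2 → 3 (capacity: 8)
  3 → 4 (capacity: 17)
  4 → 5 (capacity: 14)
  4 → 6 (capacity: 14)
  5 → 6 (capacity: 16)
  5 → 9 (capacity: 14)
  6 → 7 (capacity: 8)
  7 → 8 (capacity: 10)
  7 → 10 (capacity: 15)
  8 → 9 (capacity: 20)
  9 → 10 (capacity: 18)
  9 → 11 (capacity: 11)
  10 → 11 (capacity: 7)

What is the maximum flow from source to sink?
Maximum flow = 7

Max flow: 7

Flow assignment:
  0 → 1: 7/16
  1 → 2: 7/7
  2 → 3: 7/8
  3 → 4: 7/17
  4 → 5: 7/14
  5 → 9: 7/14
  9 → 11: 7/11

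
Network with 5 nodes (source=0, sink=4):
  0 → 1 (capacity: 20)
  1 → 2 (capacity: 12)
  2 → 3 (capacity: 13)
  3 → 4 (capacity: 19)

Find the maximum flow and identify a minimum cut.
Max flow = 12, Min cut edges: (1,2)

Maximum flow: 12
Minimum cut: (1,2)
Partition: S = [0, 1], T = [2, 3, 4]

Max-flow min-cut theorem verified: both equal 12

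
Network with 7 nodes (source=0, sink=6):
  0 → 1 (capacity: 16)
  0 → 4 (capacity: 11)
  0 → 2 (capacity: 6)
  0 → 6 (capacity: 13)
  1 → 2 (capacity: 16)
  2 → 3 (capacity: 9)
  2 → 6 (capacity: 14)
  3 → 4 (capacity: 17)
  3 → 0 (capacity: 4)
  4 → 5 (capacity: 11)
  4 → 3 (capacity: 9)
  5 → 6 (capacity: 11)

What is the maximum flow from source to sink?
Maximum flow = 38

Max flow: 38

Flow assignment:
  0 → 1: 16/16
  0 → 4: 11/11
  0 → 2: 2/6
  0 → 6: 13/13
  1 → 2: 16/16
  2 → 3: 4/9
  2 → 6: 14/14
  3 → 0: 4/4
  4 → 5: 11/11
  5 → 6: 11/11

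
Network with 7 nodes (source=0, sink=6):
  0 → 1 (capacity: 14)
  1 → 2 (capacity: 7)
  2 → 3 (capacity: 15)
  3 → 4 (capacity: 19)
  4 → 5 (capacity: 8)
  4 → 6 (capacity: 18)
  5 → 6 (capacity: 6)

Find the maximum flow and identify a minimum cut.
Max flow = 7, Min cut edges: (1,2)

Maximum flow: 7
Minimum cut: (1,2)
Partition: S = [0, 1], T = [2, 3, 4, 5, 6]

Max-flow min-cut theorem verified: both equal 7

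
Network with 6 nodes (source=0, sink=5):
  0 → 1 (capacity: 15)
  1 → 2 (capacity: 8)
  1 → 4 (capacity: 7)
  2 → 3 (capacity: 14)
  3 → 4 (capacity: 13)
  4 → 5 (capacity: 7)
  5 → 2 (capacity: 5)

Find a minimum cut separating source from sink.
Min cut value = 7, edges: (4,5)

Min cut value: 7
Partition: S = [0, 1, 2, 3, 4], T = [5]
Cut edges: (4,5)

By max-flow min-cut theorem, max flow = min cut = 7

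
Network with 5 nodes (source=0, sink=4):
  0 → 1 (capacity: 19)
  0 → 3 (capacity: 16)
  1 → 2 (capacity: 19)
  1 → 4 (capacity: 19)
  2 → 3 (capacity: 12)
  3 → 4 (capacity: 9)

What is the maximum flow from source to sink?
Maximum flow = 28

Max flow: 28

Flow assignment:
  0 → 1: 19/19
  0 → 3: 9/16
  1 → 4: 19/19
  3 → 4: 9/9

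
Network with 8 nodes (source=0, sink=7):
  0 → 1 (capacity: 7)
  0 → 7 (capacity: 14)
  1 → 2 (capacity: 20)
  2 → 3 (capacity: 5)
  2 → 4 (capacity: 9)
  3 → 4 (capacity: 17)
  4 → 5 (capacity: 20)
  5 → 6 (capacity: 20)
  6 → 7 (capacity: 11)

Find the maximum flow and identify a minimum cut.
Max flow = 21, Min cut edges: (0,1), (0,7)

Maximum flow: 21
Minimum cut: (0,1), (0,7)
Partition: S = [0], T = [1, 2, 3, 4, 5, 6, 7]

Max-flow min-cut theorem verified: both equal 21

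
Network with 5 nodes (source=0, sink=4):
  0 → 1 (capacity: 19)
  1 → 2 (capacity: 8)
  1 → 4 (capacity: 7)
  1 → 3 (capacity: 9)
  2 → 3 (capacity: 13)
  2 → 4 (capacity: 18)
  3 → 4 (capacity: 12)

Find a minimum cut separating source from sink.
Min cut value = 19, edges: (0,1)

Min cut value: 19
Partition: S = [0], T = [1, 2, 3, 4]
Cut edges: (0,1)

By max-flow min-cut theorem, max flow = min cut = 19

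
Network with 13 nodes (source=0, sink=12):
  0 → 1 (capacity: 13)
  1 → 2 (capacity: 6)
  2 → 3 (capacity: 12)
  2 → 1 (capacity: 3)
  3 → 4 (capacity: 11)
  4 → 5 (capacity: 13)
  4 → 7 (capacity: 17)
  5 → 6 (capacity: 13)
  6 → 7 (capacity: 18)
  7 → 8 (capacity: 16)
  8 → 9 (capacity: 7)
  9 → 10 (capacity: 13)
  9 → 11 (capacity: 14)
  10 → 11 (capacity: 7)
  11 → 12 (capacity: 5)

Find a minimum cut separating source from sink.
Min cut value = 5, edges: (11,12)

Min cut value: 5
Partition: S = [0, 1, 2, 3, 4, 5, 6, 7, 8, 9, 10, 11], T = [12]
Cut edges: (11,12)

By max-flow min-cut theorem, max flow = min cut = 5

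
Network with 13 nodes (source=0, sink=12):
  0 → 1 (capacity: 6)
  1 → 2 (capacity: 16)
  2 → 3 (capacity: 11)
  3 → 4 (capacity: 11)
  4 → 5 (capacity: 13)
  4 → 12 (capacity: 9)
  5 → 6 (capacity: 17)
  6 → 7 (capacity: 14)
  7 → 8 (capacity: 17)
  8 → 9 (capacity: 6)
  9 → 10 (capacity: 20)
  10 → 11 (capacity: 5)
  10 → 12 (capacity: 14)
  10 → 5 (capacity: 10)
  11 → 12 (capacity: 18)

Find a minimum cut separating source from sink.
Min cut value = 6, edges: (0,1)

Min cut value: 6
Partition: S = [0], T = [1, 2, 3, 4, 5, 6, 7, 8, 9, 10, 11, 12]
Cut edges: (0,1)

By max-flow min-cut theorem, max flow = min cut = 6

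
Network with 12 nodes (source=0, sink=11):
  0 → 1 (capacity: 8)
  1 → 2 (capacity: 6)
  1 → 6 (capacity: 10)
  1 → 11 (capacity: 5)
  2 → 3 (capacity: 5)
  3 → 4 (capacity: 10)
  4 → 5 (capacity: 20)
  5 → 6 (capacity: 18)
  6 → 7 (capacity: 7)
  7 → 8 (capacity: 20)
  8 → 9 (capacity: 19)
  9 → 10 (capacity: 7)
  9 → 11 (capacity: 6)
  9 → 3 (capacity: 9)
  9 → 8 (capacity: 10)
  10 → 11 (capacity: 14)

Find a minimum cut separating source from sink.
Min cut value = 8, edges: (0,1)

Min cut value: 8
Partition: S = [0], T = [1, 2, 3, 4, 5, 6, 7, 8, 9, 10, 11]
Cut edges: (0,1)

By max-flow min-cut theorem, max flow = min cut = 8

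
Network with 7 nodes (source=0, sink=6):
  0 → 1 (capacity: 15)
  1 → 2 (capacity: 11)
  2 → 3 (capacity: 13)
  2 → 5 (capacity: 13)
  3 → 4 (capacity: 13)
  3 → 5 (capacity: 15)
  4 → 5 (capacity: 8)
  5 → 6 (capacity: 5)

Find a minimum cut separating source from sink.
Min cut value = 5, edges: (5,6)

Min cut value: 5
Partition: S = [0, 1, 2, 3, 4, 5], T = [6]
Cut edges: (5,6)

By max-flow min-cut theorem, max flow = min cut = 5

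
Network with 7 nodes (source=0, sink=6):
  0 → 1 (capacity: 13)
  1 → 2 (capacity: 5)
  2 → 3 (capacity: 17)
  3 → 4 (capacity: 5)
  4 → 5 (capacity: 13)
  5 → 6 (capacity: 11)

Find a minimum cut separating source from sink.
Min cut value = 5, edges: (3,4)

Min cut value: 5
Partition: S = [0, 1, 2, 3], T = [4, 5, 6]
Cut edges: (3,4)

By max-flow min-cut theorem, max flow = min cut = 5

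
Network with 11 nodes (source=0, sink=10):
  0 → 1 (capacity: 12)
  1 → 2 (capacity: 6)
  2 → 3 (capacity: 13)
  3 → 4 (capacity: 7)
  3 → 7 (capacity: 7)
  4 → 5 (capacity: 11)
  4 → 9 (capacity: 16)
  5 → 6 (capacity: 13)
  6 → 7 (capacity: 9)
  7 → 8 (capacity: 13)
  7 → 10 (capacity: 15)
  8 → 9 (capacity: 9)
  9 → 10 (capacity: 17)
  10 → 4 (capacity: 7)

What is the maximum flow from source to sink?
Maximum flow = 6

Max flow: 6

Flow assignment:
  0 → 1: 6/12
  1 → 2: 6/6
  2 → 3: 6/13
  3 → 7: 6/7
  7 → 10: 6/15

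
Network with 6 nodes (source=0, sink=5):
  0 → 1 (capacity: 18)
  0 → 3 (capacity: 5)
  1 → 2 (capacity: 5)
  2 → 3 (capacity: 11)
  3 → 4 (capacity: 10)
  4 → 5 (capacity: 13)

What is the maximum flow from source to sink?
Maximum flow = 10

Max flow: 10

Flow assignment:
  0 → 1: 5/18
  0 → 3: 5/5
  1 → 2: 5/5
  2 → 3: 5/11
  3 → 4: 10/10
  4 → 5: 10/13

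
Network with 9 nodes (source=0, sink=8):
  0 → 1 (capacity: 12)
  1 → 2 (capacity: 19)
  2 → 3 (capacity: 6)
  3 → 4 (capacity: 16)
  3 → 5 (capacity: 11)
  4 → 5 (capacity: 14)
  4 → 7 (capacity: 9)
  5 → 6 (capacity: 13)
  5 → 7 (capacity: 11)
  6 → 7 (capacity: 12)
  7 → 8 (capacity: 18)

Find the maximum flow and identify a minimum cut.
Max flow = 6, Min cut edges: (2,3)

Maximum flow: 6
Minimum cut: (2,3)
Partition: S = [0, 1, 2], T = [3, 4, 5, 6, 7, 8]

Max-flow min-cut theorem verified: both equal 6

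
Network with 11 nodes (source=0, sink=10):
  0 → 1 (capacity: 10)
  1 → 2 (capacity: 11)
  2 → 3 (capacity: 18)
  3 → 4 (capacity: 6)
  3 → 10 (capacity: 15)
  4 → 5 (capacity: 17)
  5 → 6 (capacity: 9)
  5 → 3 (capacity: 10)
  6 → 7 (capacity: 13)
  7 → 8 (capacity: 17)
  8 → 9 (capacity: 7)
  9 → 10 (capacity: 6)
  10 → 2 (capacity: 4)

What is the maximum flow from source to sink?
Maximum flow = 10

Max flow: 10

Flow assignment:
  0 → 1: 10/10
  1 → 2: 10/11
  2 → 3: 10/18
  3 → 10: 10/15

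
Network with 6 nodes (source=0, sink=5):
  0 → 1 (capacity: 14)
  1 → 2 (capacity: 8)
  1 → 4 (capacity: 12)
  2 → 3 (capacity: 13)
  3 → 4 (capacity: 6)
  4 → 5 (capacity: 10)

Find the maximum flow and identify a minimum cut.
Max flow = 10, Min cut edges: (4,5)

Maximum flow: 10
Minimum cut: (4,5)
Partition: S = [0, 1, 2, 3, 4], T = [5]

Max-flow min-cut theorem verified: both equal 10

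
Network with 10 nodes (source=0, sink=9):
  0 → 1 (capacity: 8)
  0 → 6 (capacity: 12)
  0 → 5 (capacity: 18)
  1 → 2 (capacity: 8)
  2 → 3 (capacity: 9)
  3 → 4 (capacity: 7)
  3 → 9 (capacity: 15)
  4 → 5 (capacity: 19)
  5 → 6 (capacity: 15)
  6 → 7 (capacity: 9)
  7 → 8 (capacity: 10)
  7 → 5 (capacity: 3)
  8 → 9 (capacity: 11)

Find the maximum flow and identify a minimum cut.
Max flow = 17, Min cut edges: (1,2), (6,7)

Maximum flow: 17
Minimum cut: (1,2), (6,7)
Partition: S = [0, 1, 4, 5, 6], T = [2, 3, 7, 8, 9]

Max-flow min-cut theorem verified: both equal 17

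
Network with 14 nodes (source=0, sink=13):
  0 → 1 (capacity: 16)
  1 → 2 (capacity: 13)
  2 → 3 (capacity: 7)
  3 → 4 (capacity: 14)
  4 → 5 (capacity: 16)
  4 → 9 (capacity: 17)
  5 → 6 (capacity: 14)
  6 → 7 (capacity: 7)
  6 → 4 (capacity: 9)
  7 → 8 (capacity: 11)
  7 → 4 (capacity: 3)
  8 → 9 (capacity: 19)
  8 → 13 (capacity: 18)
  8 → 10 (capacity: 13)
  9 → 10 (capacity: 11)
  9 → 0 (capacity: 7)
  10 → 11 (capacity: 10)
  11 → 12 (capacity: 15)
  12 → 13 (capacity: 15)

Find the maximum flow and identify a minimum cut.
Max flow = 7, Min cut edges: (2,3)

Maximum flow: 7
Minimum cut: (2,3)
Partition: S = [0, 1, 2], T = [3, 4, 5, 6, 7, 8, 9, 10, 11, 12, 13]

Max-flow min-cut theorem verified: both equal 7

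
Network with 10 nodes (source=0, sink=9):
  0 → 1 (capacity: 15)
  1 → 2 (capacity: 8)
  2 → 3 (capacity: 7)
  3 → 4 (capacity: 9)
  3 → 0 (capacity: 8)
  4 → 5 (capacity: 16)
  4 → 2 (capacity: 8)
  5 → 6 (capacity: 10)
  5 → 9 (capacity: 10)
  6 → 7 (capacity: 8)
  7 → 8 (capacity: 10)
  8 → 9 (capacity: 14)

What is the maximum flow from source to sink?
Maximum flow = 7

Max flow: 7

Flow assignment:
  0 → 1: 7/15
  1 → 2: 7/8
  2 → 3: 7/7
  3 → 4: 7/9
  4 → 5: 7/16
  5 → 9: 7/10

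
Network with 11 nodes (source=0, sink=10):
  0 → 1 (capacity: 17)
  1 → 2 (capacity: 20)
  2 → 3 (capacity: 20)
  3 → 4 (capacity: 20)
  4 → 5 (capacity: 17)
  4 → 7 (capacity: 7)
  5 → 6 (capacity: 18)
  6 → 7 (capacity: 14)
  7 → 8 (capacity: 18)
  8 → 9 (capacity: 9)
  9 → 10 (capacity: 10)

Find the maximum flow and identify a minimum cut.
Max flow = 9, Min cut edges: (8,9)

Maximum flow: 9
Minimum cut: (8,9)
Partition: S = [0, 1, 2, 3, 4, 5, 6, 7, 8], T = [9, 10]

Max-flow min-cut theorem verified: both equal 9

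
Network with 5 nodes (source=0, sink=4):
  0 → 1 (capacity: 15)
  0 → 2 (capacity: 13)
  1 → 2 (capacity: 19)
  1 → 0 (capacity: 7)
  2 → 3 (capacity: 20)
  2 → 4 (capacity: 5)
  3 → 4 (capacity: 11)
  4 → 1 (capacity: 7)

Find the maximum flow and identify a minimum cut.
Max flow = 16, Min cut edges: (2,4), (3,4)

Maximum flow: 16
Minimum cut: (2,4), (3,4)
Partition: S = [0, 1, 2, 3], T = [4]

Max-flow min-cut theorem verified: both equal 16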